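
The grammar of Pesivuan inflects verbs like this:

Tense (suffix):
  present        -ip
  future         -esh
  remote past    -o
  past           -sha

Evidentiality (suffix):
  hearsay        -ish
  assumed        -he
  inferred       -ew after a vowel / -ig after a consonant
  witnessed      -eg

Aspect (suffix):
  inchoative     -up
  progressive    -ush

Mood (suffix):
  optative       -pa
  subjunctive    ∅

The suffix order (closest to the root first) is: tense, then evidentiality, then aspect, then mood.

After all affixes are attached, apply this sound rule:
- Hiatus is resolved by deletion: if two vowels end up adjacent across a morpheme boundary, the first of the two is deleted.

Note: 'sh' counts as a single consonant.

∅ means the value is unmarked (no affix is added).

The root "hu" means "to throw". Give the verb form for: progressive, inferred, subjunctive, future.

Attach tense future -esh → huesh.
Attach evidentiality inferred -ig (after consonant 'sh') → hueshig.
Attach aspect progressive -ush → hueshigush.
mood = subjunctive: zero marking, form stays hueshigush.
Apply vowel deletion: hueshigush → heshigush.

heshigush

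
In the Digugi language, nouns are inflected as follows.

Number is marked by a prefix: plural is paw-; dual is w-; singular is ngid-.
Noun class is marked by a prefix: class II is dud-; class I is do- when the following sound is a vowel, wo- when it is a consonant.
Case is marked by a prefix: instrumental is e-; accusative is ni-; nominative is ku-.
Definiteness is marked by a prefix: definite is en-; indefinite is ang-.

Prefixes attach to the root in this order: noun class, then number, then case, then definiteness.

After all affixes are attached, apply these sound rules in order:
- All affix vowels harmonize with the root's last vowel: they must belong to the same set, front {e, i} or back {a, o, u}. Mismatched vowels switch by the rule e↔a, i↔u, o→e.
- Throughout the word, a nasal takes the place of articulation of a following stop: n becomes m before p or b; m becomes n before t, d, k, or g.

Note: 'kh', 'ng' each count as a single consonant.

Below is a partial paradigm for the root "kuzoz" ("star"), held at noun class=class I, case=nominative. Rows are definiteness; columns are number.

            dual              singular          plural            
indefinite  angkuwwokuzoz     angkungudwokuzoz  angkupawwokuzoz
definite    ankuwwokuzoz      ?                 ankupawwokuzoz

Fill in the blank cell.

ankungudwokuzoz

Attach noun class class I wo- (before consonant 'k') → wokuzoz.
Attach number singular ngid- → ngidwokuzoz.
Attach case nominative ku- → kungidwokuzoz.
Attach definiteness definite en- → enkungidwokuzoz.
Apply vowel harmony: enkungidwokuzoz → ankungudwokuzoz.
Nasal assimilation: no change.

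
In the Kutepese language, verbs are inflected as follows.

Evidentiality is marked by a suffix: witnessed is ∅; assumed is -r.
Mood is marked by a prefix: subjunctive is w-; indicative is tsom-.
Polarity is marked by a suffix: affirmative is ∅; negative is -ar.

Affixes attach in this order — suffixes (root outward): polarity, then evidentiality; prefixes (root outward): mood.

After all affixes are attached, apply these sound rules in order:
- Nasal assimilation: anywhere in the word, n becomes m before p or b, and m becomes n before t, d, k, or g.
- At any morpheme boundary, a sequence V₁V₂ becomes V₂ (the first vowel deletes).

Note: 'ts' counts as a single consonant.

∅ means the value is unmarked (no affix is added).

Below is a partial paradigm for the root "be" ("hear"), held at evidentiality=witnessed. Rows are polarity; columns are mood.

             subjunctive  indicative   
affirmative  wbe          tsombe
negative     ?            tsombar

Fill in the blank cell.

Attach polarity negative -ar → bear.
evidentiality = witnessed: zero marking, form stays bear.
Attach mood subjunctive w- → wbear.
Nasal assimilation: no change.
Apply vowel deletion: wbear → wbar.

wbar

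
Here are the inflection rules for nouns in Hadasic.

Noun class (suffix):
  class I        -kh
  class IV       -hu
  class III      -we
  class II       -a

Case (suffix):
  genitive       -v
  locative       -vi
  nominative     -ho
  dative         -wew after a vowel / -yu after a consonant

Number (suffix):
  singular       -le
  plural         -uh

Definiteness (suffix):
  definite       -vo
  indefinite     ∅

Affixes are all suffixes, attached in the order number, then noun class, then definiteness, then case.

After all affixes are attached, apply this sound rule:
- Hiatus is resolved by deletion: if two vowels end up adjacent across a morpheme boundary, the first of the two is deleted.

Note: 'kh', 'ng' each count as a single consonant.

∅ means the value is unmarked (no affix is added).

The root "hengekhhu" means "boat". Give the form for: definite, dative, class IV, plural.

hengekhhuhhuvowew

Attach number plural -uh → hengekhhuuh.
Attach noun class class IV -hu → hengekhhuuhhu.
Attach definiteness definite -vo → hengekhhuuhhuvo.
Attach case dative -wew (after vowel 'o') → hengekhhuuhhuvowew.
Apply vowel deletion: hengekhhuuhhuvowew → hengekhhuhhuvowew.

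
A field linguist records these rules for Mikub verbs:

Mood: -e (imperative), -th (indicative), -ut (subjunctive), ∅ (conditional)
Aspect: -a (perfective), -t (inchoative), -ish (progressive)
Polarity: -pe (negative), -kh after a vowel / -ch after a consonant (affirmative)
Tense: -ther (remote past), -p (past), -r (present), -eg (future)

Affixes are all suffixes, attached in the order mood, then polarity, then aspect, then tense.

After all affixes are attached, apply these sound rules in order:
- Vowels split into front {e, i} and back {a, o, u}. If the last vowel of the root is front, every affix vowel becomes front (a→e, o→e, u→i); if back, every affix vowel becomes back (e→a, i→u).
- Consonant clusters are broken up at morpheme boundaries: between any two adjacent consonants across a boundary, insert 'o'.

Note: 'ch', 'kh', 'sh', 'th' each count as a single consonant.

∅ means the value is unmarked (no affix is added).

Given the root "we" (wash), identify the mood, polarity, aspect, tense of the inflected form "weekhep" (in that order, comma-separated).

Segment: we-e-kh-a-p.
mood: -e → imperative.
polarity: -kh/ch → affirmative.
aspect: -a → perfective.
tense: -p → past.

imperative, affirmative, perfective, past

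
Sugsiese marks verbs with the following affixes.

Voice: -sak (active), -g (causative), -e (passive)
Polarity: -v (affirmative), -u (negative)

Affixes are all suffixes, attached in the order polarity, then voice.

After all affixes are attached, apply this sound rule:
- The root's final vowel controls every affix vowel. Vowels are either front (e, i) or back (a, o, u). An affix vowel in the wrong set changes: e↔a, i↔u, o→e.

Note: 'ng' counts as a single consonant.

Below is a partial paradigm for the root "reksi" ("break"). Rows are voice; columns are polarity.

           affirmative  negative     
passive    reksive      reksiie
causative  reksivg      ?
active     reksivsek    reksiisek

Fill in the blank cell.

Attach polarity negative -u → reksiu.
Attach voice causative -g → reksiug.
Apply vowel harmony: reksiug → reksiig.

reksiig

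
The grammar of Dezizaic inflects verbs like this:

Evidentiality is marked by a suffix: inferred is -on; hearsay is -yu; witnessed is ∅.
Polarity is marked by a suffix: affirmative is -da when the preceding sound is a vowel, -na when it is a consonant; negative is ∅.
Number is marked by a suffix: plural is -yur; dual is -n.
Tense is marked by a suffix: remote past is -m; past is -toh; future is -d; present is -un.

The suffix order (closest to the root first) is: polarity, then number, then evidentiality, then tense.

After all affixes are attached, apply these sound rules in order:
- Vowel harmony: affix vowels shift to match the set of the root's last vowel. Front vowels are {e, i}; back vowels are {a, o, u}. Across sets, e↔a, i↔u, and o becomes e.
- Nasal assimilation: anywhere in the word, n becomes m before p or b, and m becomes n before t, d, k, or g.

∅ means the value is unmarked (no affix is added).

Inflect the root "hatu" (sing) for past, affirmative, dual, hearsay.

hatudanyutoh

Attach polarity affirmative -da (after vowel 'u') → hatuda.
Attach number dual -n → hatudan.
Attach evidentiality hearsay -yu → hatudanyu.
Attach tense past -toh → hatudanyutoh.
Vowel harmony: no change.
Nasal assimilation: no change.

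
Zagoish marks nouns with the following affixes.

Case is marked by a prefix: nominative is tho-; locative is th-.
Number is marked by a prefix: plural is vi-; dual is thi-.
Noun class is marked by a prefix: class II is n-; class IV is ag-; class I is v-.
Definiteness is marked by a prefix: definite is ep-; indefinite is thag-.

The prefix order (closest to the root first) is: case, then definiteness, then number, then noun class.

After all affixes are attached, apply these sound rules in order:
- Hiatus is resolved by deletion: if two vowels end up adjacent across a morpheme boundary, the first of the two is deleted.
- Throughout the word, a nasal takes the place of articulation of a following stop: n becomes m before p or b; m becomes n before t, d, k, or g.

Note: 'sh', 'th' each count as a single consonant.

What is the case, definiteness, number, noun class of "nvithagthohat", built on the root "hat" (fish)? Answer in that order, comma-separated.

Segment: n-vi-thag-tho-hat.
case: tho- → nominative.
definiteness: thag- → indefinite.
number: vi- → plural.
noun class: n- → class II.

nominative, indefinite, plural, class II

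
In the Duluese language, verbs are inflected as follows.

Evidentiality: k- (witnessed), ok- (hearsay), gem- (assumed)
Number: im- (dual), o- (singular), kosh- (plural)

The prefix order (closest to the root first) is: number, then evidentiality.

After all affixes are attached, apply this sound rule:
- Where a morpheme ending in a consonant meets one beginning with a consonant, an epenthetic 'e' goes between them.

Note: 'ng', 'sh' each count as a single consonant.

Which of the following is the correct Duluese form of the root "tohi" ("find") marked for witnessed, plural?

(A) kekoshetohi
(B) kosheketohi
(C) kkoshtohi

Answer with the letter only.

A

Attach number plural kosh- → koshtohi.
Attach evidentiality witnessed k- → kkoshtohi.
Apply epenthesis: kkoshtohi → kekoshetohi.
So the correct form is kekoshetohi, option (A).
(C) kkoshtohi is wrong: it fails to apply the sound rule(s).
(B) kosheketohi is wrong: it has the affixes in the wrong order.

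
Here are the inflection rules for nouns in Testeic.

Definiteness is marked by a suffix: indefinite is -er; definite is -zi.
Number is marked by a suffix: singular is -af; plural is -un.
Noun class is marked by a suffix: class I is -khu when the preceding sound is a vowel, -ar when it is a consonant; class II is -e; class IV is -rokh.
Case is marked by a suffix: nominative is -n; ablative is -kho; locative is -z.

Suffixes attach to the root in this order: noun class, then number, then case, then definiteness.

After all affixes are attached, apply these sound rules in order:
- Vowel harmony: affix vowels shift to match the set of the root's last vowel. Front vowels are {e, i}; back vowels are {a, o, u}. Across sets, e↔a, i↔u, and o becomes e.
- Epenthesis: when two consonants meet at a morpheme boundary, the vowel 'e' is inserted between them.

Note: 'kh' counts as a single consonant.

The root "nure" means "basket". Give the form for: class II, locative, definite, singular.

Attach noun class class II -e → nuree.
Attach number singular -af → nureeaf.
Attach case locative -z → nureeafz.
Attach definiteness definite -zi → nureeafzzi.
Apply vowel harmony: nureeafzzi → nureeefzzi.
Apply epenthesis: nureeefzzi → nureeefezezi.

nureeefezezi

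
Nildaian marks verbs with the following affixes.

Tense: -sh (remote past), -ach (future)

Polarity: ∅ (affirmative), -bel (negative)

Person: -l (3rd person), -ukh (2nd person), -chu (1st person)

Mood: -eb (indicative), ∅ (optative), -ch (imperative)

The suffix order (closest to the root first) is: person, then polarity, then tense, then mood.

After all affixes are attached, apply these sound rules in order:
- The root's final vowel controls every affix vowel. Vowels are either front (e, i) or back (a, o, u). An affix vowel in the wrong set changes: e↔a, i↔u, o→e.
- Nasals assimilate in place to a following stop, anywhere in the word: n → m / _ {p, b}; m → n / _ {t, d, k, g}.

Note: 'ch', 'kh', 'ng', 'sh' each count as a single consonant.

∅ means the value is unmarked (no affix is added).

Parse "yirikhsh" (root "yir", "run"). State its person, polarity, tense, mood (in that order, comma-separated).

Segment: yir-ukh-sh.
person: -ukh → 2nd person.
polarity: ∅ → affirmative.
tense: -sh → remote past.
mood: ∅ → optative.

2nd person, affirmative, remote past, optative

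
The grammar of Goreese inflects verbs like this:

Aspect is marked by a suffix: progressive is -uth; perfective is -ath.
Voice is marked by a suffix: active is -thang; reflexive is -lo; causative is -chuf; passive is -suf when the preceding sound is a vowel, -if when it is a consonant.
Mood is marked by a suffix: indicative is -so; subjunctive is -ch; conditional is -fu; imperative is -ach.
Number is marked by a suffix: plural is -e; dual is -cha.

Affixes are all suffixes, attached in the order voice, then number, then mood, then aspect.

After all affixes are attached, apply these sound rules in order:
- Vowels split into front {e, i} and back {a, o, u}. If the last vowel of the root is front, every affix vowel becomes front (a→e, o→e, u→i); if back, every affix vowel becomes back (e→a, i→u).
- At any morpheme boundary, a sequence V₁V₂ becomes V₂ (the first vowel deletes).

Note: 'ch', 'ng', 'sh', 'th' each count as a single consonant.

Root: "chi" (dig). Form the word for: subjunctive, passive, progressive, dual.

chisifchechith

Attach voice passive -suf (after vowel 'i') → chisuf.
Attach number dual -cha → chisufcha.
Attach mood subjunctive -ch → chisufchach.
Attach aspect progressive -uth → chisufchachuth.
Apply vowel harmony: chisufchachuth → chisifchechith.
Vowel deletion: no change.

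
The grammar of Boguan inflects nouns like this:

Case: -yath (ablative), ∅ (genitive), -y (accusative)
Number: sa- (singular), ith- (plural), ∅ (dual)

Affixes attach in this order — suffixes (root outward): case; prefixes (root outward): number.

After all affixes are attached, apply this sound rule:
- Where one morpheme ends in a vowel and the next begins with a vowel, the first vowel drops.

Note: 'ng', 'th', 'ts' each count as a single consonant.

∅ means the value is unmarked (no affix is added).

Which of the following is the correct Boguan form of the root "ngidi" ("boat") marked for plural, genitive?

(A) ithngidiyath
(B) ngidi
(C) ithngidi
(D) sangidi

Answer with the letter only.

Attach number plural ith- → ithngidi.
case = genitive: zero marking, form stays ithngidi.
Vowel deletion: no change.
So the correct form is ithngidi, option (C).
(B) ngidi is wrong: it uses dual instead of plural for number.
(D) sangidi is wrong: it uses singular instead of plural for number.
(A) ithngidiyath is wrong: it uses ablative instead of genitive for case.

C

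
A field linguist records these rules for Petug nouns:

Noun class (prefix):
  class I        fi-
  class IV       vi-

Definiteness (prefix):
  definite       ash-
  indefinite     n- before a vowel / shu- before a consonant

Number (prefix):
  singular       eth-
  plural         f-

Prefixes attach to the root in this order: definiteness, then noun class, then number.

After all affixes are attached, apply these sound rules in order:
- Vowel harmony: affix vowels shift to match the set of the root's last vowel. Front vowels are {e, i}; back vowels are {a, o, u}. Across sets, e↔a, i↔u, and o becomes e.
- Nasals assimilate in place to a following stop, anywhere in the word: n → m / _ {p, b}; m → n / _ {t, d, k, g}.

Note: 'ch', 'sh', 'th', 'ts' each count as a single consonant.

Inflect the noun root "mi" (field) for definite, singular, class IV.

ethvieshmi

Attach definiteness definite ash- → ashmi.
Attach noun class class IV vi- → viashmi.
Attach number singular eth- → ethviashmi.
Apply vowel harmony: ethviashmi → ethvieshmi.
Nasal assimilation: no change.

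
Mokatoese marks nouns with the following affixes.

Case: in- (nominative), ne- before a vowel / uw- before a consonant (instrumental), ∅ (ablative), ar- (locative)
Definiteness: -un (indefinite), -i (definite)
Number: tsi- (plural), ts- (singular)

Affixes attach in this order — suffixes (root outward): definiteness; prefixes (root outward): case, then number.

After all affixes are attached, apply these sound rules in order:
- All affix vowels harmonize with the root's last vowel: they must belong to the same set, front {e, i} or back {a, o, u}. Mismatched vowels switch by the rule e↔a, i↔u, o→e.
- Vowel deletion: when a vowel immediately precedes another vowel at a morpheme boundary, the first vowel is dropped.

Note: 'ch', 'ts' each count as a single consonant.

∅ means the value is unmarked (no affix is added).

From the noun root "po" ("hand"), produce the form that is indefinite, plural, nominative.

Attach case nominative in- → inpo.
Attach number plural tsi- → tsiinpo.
Attach definiteness indefinite -un → tsiinpoun.
Apply vowel harmony: tsiinpoun → tsuunpoun.
Apply vowel deletion: tsuunpoun → tsunpun.

tsunpun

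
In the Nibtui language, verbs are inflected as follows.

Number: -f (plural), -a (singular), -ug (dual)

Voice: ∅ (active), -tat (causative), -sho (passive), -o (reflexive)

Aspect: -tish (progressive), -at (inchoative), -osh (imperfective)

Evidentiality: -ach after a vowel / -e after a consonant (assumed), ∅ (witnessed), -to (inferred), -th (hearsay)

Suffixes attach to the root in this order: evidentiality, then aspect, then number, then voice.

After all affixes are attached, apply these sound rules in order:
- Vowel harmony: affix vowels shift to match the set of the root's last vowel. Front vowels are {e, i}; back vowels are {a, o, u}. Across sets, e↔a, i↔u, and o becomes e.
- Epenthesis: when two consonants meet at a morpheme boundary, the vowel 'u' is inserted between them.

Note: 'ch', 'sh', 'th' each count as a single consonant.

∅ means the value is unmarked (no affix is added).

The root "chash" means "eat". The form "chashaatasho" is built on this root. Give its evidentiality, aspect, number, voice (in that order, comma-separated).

Segment: chash-e-at-a-sho.
evidentiality: -ach/e → assumed.
aspect: -at → inchoative.
number: -a → singular.
voice: -sho → passive.

assumed, inchoative, singular, passive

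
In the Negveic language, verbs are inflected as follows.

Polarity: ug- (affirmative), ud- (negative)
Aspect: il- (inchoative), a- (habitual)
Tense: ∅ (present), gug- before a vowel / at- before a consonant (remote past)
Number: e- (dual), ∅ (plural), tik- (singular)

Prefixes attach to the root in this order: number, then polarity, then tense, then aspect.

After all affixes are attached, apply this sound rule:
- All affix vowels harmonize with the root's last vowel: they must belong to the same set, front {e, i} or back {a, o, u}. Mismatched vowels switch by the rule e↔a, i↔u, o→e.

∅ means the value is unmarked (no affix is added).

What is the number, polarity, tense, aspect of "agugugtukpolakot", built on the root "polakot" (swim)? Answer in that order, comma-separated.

Segment: a-gug-ug-tik-polakot.
number: tik- → singular.
polarity: ug- → affirmative.
tense: gug/at- → remote past.
aspect: a- → habitual.

singular, affirmative, remote past, habitual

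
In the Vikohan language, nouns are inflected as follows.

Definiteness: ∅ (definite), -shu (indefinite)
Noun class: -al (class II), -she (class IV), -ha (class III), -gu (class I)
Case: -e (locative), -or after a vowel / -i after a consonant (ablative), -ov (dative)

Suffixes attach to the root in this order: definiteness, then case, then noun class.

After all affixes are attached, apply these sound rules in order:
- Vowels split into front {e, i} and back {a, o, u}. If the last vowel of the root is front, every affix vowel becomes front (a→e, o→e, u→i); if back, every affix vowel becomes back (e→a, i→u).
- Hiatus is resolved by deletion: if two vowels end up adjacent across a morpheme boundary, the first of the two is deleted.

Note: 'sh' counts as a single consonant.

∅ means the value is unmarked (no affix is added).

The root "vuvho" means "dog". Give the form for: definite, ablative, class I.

definiteness = definite: zero marking, form stays vuvho.
Attach case ablative -or (after vowel 'o') → vuvhoor.
Attach noun class class I -gu → vuvhoorgu.
Vowel harmony: no change.
Apply vowel deletion: vuvhoorgu → vuvhorgu.

vuvhorgu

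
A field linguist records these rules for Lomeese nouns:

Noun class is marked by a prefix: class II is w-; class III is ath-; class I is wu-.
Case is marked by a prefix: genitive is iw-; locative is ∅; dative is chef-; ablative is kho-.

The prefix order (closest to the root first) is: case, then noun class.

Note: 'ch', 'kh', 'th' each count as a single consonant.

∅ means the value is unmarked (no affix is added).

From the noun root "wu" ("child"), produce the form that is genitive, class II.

Attach case genitive iw- → iwwu.
Attach noun class class II w- → wiwwu.

wiwwu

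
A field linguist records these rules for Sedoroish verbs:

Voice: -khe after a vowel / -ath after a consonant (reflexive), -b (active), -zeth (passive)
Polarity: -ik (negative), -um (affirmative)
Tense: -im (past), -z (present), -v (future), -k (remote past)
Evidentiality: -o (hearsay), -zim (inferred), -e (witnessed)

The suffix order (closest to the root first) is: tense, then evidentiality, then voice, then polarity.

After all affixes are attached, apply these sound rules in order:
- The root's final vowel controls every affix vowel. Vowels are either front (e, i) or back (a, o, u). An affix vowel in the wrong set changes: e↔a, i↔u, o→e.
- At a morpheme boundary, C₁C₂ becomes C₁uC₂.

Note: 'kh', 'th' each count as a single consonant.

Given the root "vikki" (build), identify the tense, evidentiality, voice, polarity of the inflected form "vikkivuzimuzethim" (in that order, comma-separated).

future, inferred, passive, affirmative

Segment: vikki-v-zim-zeth-um.
tense: -v → future.
evidentiality: -zim → inferred.
voice: -zeth → passive.
polarity: -um → affirmative.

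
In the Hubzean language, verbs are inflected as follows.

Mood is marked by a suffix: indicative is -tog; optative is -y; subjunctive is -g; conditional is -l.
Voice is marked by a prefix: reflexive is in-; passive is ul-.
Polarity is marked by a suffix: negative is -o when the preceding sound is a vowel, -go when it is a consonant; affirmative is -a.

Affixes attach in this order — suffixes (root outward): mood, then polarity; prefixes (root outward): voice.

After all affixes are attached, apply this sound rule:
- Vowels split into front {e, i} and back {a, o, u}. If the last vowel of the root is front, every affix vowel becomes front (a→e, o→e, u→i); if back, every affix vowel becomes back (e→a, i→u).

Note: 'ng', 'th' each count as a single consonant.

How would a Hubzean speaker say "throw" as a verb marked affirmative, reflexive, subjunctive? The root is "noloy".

unnoloyga

Attach mood subjunctive -g → noloyg.
Attach voice reflexive in- → innoloyg.
Attach polarity affirmative -a → innoloyga.
Apply vowel harmony: innoloyga → unnoloyga.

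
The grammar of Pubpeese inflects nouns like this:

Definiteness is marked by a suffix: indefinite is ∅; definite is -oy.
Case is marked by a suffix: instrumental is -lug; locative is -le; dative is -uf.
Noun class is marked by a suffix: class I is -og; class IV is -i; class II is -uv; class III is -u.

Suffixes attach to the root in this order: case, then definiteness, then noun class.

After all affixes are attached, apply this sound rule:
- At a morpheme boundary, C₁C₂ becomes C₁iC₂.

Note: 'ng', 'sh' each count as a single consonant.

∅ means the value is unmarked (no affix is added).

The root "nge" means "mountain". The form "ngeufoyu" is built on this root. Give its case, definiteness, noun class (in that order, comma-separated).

Segment: nge-uf-oy-u.
case: -uf → dative.
definiteness: -oy → definite.
noun class: -u → class III.

dative, definite, class III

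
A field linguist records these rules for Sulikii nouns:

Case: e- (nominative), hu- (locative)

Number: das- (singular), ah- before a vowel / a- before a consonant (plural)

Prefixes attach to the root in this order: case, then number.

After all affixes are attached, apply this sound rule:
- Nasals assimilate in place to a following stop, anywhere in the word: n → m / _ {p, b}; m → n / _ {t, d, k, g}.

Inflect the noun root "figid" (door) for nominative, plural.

Attach case nominative e- → efigid.
Attach number plural ah- (before vowel 'e') → ahefigid.
Nasal assimilation: no change.

ahefigid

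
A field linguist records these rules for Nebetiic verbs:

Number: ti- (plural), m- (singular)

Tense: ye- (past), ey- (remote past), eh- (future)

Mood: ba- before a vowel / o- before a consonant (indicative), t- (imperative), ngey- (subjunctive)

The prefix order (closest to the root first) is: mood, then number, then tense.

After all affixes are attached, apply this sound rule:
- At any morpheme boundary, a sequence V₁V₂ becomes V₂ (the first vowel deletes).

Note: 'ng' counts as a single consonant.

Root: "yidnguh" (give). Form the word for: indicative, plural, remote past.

Attach mood indicative o- (before consonant 'y') → oyidnguh.
Attach number plural ti- → tioyidnguh.
Attach tense remote past ey- → eytioyidnguh.
Apply vowel deletion: eytioyidnguh → eytoyidnguh.

eytoyidnguh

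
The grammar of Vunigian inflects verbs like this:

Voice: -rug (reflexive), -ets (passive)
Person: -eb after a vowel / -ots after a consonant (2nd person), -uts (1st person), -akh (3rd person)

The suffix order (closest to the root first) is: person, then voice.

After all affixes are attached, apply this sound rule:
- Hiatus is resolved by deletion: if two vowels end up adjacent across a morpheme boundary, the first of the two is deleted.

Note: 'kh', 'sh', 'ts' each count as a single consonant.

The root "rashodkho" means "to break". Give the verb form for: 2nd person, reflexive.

rashodkhebrug

Attach person 2nd person -eb (after vowel 'o') → rashodkhoeb.
Attach voice reflexive -rug → rashodkhoebrug.
Apply vowel deletion: rashodkhoebrug → rashodkhebrug.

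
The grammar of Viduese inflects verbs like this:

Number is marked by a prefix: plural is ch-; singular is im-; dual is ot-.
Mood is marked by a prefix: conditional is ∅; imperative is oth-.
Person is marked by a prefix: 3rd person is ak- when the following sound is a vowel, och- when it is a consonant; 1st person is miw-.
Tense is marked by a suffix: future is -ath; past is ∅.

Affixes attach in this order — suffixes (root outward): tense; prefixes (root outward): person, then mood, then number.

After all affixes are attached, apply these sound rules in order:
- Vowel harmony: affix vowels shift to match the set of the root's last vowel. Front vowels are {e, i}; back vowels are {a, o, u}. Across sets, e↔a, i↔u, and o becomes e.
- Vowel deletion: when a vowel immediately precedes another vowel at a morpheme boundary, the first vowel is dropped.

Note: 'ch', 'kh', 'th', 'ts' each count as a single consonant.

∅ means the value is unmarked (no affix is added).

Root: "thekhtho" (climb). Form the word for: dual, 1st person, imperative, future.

Attach person 1st person miw- → miwthekhtho.
Attach tense future -ath → miwthekhthoath.
Attach mood imperative oth- → othmiwthekhthoath.
Attach number dual ot- → otothmiwthekhthoath.
Apply vowel harmony: otothmiwthekhthoath → otothmuwthekhthoath.
Apply vowel deletion: otothmuwthekhthoath → otothmuwthekhthath.

otothmuwthekhthath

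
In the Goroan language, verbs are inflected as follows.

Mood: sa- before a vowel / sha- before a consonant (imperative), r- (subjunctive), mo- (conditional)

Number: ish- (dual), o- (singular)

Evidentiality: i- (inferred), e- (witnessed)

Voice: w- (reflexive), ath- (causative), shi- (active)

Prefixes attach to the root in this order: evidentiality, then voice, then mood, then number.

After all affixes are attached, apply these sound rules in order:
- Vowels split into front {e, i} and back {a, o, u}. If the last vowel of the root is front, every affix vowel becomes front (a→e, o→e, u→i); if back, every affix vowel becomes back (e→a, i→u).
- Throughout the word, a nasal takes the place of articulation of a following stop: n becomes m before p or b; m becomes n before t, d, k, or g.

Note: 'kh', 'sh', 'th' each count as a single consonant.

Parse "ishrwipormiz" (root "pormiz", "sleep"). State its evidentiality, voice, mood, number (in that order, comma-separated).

inferred, reflexive, subjunctive, dual

Segment: ish-r-w-i-pormiz.
evidentiality: i- → inferred.
voice: w- → reflexive.
mood: r- → subjunctive.
number: ish- → dual.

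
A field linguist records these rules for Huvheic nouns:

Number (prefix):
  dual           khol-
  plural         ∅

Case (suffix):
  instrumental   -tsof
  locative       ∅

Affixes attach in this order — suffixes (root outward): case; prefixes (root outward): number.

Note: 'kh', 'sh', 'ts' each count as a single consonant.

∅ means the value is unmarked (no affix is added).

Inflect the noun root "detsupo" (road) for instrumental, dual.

kholdetsupotsof

Attach case instrumental -tsof → detsupotsof.
Attach number dual khol- → kholdetsupotsof.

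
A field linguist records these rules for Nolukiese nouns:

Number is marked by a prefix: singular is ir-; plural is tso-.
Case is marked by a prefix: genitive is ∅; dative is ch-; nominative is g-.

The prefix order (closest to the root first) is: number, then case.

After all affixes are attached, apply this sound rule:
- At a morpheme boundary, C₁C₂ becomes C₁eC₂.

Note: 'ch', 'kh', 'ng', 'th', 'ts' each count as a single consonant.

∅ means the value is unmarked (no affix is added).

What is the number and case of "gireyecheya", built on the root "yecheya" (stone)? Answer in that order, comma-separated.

singular, nominative

Segment: g-ir-yecheya.
number: ir- → singular.
case: g- → nominative.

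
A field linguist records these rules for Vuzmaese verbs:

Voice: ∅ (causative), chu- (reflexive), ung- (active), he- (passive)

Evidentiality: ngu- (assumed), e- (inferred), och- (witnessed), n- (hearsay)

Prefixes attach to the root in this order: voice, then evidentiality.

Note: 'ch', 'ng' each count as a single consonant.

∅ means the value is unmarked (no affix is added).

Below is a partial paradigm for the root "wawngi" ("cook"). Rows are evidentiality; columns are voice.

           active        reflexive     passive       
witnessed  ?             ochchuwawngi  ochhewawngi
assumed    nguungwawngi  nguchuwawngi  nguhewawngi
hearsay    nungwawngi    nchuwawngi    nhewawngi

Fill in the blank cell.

Attach voice active ung- → ungwawngi.
Attach evidentiality witnessed och- → ochungwawngi.

ochungwawngi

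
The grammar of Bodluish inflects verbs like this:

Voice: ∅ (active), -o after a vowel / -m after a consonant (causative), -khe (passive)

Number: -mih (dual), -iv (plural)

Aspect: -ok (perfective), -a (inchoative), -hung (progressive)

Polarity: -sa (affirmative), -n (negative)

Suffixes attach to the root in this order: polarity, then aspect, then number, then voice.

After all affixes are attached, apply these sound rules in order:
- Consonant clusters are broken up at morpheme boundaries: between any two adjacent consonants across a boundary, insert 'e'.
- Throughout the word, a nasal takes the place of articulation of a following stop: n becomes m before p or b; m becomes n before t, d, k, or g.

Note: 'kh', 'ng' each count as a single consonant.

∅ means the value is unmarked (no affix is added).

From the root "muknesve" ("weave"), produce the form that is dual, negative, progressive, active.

Attach polarity negative -n → muknesven.
Attach aspect progressive -hung → muknesvenhung.
Attach number dual -mih → muknesvenhungmih.
voice = active: zero marking, form stays muknesvenhungmih.
Apply epenthesis: muknesvenhungmih → muknesvenehungemih.
Nasal assimilation: no change.

muknesvenehungemih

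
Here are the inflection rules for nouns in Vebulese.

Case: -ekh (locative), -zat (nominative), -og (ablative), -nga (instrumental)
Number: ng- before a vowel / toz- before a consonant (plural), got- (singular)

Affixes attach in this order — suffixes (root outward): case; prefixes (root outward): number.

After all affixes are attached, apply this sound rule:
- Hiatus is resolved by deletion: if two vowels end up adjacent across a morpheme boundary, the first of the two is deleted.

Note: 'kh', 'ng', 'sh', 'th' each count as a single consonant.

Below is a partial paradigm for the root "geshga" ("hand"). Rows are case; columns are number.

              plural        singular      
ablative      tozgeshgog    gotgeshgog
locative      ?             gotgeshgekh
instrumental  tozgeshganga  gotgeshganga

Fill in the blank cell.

tozgeshgekh

Attach case locative -ekh → geshgaekh.
Attach number plural toz- (before consonant 'g') → tozgeshgaekh.
Apply vowel deletion: tozgeshgaekh → tozgeshgekh.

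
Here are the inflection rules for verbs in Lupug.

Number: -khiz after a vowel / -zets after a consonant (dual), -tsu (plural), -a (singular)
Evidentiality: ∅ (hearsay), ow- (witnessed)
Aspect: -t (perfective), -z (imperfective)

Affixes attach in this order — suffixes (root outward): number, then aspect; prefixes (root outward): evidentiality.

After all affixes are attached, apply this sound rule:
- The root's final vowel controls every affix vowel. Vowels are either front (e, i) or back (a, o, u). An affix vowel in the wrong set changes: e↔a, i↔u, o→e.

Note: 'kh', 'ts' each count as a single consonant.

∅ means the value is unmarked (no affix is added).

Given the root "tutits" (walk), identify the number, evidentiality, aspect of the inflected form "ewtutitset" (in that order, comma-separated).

singular, witnessed, perfective

Segment: ow-tutits-a-t.
number: -a → singular.
evidentiality: ow- → witnessed.
aspect: -t → perfective.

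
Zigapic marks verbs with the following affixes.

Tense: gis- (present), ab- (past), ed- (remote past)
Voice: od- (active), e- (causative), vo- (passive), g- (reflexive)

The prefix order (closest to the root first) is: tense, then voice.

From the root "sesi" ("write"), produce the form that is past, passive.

Attach tense past ab- → absesi.
Attach voice passive vo- → voabsesi.

voabsesi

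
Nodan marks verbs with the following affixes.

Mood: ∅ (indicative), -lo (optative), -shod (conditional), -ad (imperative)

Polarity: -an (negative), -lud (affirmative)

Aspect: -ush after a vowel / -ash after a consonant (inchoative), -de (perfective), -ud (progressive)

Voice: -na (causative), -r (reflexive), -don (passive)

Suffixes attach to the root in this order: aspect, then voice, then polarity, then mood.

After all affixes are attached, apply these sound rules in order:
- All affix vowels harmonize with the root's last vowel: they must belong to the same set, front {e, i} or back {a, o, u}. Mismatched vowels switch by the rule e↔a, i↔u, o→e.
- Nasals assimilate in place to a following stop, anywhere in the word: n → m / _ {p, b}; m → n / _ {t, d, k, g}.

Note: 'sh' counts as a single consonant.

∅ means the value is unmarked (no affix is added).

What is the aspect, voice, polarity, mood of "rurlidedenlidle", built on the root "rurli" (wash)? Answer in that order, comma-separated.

Segment: rurli-de-don-lud-lo.
aspect: -de → perfective.
voice: -don → passive.
polarity: -lud → affirmative.
mood: -lo → optative.

perfective, passive, affirmative, optative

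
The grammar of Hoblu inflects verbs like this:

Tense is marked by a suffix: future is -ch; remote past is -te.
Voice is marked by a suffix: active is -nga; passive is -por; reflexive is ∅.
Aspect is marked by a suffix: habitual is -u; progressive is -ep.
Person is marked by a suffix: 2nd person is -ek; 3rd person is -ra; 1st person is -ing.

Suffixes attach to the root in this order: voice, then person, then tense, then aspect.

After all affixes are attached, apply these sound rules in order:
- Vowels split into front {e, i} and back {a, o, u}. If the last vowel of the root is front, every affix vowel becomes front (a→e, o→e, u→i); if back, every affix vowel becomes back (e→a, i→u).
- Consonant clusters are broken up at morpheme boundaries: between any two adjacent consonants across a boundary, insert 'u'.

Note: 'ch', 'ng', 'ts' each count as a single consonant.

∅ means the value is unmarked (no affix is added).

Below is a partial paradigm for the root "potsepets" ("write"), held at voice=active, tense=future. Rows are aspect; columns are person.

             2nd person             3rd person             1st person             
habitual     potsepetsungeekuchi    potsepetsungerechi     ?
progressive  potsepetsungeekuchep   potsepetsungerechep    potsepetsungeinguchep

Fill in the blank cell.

Attach voice active -nga → potsepetsnga.
Attach person 1st person -ing → potsepetsngaing.
Attach tense future -ch → potsepetsngaingch.
Attach aspect habitual -u → potsepetsngaingchu.
Apply vowel harmony: potsepetsngaingchu → potsepetsngeingchi.
Apply epenthesis: potsepetsngeingchi → potsepetsungeinguchi.

potsepetsungeinguchi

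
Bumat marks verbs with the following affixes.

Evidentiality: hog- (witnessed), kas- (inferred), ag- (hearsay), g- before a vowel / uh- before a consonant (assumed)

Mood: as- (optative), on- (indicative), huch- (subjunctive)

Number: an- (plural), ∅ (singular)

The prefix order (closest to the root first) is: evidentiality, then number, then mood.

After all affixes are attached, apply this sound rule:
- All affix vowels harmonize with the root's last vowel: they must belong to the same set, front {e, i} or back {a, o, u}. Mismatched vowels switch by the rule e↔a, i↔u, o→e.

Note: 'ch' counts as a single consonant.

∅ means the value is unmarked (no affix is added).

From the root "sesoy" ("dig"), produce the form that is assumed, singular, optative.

asuhsesoy

Attach evidentiality assumed uh- (before consonant 's') → uhsesoy.
number = singular: zero marking, form stays uhsesoy.
Attach mood optative as- → asuhsesoy.
Vowel harmony: no change.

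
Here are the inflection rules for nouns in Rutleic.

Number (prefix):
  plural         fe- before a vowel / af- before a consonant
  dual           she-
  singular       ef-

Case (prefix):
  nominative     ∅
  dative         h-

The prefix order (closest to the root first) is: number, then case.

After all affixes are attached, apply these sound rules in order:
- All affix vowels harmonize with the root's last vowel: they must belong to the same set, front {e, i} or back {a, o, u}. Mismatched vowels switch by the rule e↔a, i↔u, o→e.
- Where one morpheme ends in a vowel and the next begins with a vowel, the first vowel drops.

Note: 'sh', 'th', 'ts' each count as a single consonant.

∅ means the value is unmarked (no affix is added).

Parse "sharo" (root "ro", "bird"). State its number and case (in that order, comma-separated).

Segment: she-ro.
number: she- → dual.
case: ∅ → nominative.

dual, nominative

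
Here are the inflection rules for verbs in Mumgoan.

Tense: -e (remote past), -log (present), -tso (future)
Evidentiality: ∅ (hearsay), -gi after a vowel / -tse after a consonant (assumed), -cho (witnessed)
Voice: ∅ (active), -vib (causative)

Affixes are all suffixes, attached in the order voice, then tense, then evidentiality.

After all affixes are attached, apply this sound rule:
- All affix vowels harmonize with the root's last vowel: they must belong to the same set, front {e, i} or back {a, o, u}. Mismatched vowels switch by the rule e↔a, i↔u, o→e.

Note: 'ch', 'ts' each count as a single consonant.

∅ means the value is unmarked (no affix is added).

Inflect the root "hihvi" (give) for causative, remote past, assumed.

hihvivibegi

Attach voice causative -vib → hihvivib.
Attach tense remote past -e → hihvivibe.
Attach evidentiality assumed -gi (after vowel 'e') → hihvivibegi.
Vowel harmony: no change.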